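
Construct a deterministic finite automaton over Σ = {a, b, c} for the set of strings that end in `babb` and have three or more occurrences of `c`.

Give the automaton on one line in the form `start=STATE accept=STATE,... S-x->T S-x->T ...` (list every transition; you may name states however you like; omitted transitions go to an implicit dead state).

start=q0 accept=q7 q0-a->q0 q0-b->q0 q0-c->q1 q1-a->q1 q1-b->q1 q1-c->q2 q2-a->q2 q2-b->q2 q2-c->q3 q3-a->q3 q3-b->q4 q3-c->q3 q4-a->q5 q4-b->q4 q4-c->q3 q5-a->q3 q5-b->q6 q5-c->q3 q6-a->q5 q6-b->q7 q6-c->q3 q7-a->q5 q7-b->q4 q7-c->q3

Build one automaton per condition and run them in lockstep. The first has 5 states tracking how much of the suffix `babb` has currently been matched; the second has 5 states tracking the count of `c`s, saturating at 4. A product state is a pair (one from each), accepting exactly when both do. After merging equivalent states the machine shrinks.
8 states suffice.
        a   b   c  
>  q0   q0  q0  q1 
   q1   q1  q1  q2 
   q2   q2  q2  q3 
   q3   q3  q4  q3 
   q4   q5  q4  q3 
   q5   q3  q6  q3 
   q6   q5  q7  q3 
 * q7   q5  q4  q3 
(> = start, * = accepting)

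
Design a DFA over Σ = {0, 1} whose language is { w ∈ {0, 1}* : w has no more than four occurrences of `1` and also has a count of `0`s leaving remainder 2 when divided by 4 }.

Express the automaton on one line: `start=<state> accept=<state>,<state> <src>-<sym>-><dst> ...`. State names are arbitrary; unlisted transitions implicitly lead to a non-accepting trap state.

start=q0 accept=q3,q7,q11,q15,q19 q0-0->q1 q0-1->q2 q1-0->q3 q1-1->q4 q2-0->q4 q2-1->q5 q3-0->q6 q3-1->q7 q4-0->q7 q4-1->q8 q5-0->q8 q5-1->q9 q6-0->q0 q6-1->q10 q7-0->q10 q7-1->q11 q8-0->q11 q8-1->q12 q9-0->q12 q9-1->q13 q10-0->q2 q10-1->q14 q11-0->q14 q11-1->q15 q12-0->q15 q12-1->q16 q13-0->q16 q13-1->q17 q14-0->q5 q14-1->q18 q15-0->q18 q15-1->q19 q16-0->q19 q16-1->q17 q17-0->q17 q17-1->q17 q18-0->q9 q18-1->q20 q19-0->q20 q19-1->q17 q20-0->q13 q20-1->q17

Build one automaton per condition and run them in lockstep. One (6 states) tracks the count of `1`s, saturating at 5; the other (4 states) tracks the count of `0`s modulo 4. Each combined state is a pair, one component from each; accept when both components accept. Minimizing collapses redundant product states.
A 21-state machine:
          0    1  
>  q0     q1   q2 
   q1     q3   q4 
   q2     q4   q5 
 * q3     q6   q7 
   q4     q7   q8 
   q5     q8   q9 
   q6     q0  q10 
 * q7    q10  q11 
   q8    q11  q12 
   q9    q12  q13 
   q10    q2  q14 
 * q11   q14  q15 
   q12   q15  q16 
   q13   q16  q17 
   q14    q5  q18 
 * q15   q18  q19 
   q16   q19  q17 
   q17   q17  q17 
   q18    q9  q20 
 * q19   q20  q17 
   q20   q13  q17 
(> = start, * = accepting)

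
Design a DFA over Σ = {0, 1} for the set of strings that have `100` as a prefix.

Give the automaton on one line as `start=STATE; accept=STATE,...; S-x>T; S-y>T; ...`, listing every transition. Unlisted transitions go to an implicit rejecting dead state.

start=q0; accept=q3; q0-0>q4; q0-1>q1; q1-0>q2; q1-1>q4; q2-0>q3; q2-1>q4; q3-0>q3; q3-1>q3; q4-0>q4; q4-1>q4

Walk along `100` while the input agrees: from q0 take `1` to q1, and so on. Any deviation drops to the rejecting sink q4. Once q3 is reached the prefix is confirmed and every continuation is accepted.
        0   1  
>  q0   q4  q1 
   q1   q2  q4 
   q2   q3  q4 
 * q3   q3  q3 
   q4   q4  q4 
(> = start, * = accepting)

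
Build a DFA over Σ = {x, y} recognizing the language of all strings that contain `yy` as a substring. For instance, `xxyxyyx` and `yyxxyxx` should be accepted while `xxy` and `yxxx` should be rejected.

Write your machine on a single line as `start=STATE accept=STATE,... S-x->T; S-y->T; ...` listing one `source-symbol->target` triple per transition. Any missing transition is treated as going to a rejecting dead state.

States q0..q1 record the length of the longest prefix of `yy` that matches the current input suffix. Reaching q2 means `yy` has been seen, and we stay there forever. Accept from q2.
With 3 states:
        x   y  
>  q0   q0  q1 
   q1   q0  q2 
 * q2   q2  q2 
(> = start, * = accepting)

start=q0; accept=q2; q0-x->q0; q0-y->q1; q1-x->q0; q1-y->q2; q2-x->q2; q2-y->q2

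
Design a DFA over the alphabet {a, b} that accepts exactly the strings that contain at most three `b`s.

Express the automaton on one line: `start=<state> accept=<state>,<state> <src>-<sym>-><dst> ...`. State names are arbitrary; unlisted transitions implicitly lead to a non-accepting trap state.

Only the number of `b`s matters, and only up to 4. Make a chain q0 → q1 → q2 → q3 → q4 advanced by each `b` (with q4 absorbing); every other symbol self-loops. The accepting set is {q0, q1, q2, q3}.
A 5-state machine:
        a   b  
>* q0   q0  q1 
 * q1   q1  q2 
 * q2   q2  q3 
 * q3   q3  q4 
   q4   q4  q4 
(> = start, * = accepting)

start=q0 accept=q0,q1,q2,q3 q0-a->q0 q0-b->q1 q1-a->q1 q1-b->q2 q2-a->q2 q2-b->q3 q3-a->q3 q3-b->q4 q4-a->q4 q4-b->q4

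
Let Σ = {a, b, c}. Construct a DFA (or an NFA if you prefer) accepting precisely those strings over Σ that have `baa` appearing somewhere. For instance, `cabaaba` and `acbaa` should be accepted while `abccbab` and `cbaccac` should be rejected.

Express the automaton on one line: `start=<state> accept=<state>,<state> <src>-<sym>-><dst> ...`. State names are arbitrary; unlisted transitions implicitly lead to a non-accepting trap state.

start=q0 accept=q3 q0-a->q0 q0-b->q1 q0-c->q0 q1-a->q2 q1-b->q1 q1-c->q0 q2-a->q3 q2-b->q1 q2-c->q0 q3-a->q3 q3-b->q3 q3-c->q3

Track how much of `baa` has been matched so far: state q0 is no progress, q3 is the absorbing accept state reached once `baa` has occurred. Intermediate states record partial matches; on a mismatch, fall back to the longest reusable overlap.
        a   b   c  
>  q0   q0  q1  q0 
   q1   q2  q1  q0 
   q2   q3  q1  q0 
 * q3   q3  q3  q3 
(> = start, * = accepting)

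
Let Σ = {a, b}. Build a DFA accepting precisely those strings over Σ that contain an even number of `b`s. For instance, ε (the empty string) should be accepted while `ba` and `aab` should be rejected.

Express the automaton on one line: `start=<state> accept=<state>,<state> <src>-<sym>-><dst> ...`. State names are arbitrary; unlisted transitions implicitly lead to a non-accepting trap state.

The only thing that matters is how many `b`s have appeared, reduced mod 2. Use one state per residue: S0 for 0, …, S1 for 1. Reading `b` moves to the next residue; anything else stays put. S0 is accepting.
        a   b  
>* S0   S0  S1 
   S1   S1  S0 
(> = start, * = accepting)

start=S0 accept=S0 S0-a->S0 S0-b->S1 S1-a->S1 S1-b->S0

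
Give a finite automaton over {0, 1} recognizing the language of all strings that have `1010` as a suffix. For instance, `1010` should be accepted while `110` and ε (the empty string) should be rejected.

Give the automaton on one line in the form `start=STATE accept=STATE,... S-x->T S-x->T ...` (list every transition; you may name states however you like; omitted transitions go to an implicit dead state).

start=q0 accept=q4 q0-0->q0 q0-1->q1 q1-0->q2 q1-1->q1 q2-0->q0 q2-1->q3 q3-0->q4 q3-1->q1 q4-0->q0 q4-1->q3

Let each state record the length of the longest suffix of the input read so far that is also a prefix of `1010`. q1 means the last symbol is `1`; q2 means the last 2 symbols are `10`; q3 means the last 3 symbols are `101`; q4 means the last 4 symbols are `1010`. Accept only at q4, where the string currently ends in `1010`.
A 5-state machine:
        0   1  
>  q0   q0  q1 
   q1   q2  q1 
   q2   q0  q3 
   q3   q4  q1 
 * q4   q0  q3 
(> = start, * = accepting)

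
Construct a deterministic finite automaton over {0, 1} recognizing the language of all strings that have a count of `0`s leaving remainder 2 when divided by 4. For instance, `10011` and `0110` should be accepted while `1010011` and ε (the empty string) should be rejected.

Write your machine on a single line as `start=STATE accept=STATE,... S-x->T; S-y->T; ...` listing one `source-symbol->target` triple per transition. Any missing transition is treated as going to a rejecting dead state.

start=q0; accept=q2; q0-0->q1; q0-1->q0; q1-0->q2; q1-1->q1; q2-0->q3; q2-1->q2; q3-0->q0; q3-1->q3

The only thing that matters is how many `0`s have appeared, reduced mod 4. Use one state per residue: q0 for 0, …, q3 for 3. Reading `0` moves to the next residue; anything else stays put. q2 is accepting.
4 states suffice.
        0   1  
>  q0   q1  q0 
   q1   q2  q1 
 * q2   q3  q2 
   q3   q0  q3 
(> = start, * = accepting)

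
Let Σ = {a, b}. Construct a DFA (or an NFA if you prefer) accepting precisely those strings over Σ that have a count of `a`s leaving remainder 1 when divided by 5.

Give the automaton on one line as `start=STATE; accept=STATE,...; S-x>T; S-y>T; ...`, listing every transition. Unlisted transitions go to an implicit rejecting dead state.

start=S0; accept=S1; S0-a>S1; S0-b>S0; S1-a>S2; S1-b>S1; S2-a>S3; S2-b>S2; S3-a>S4; S3-b>S3; S4-a>S0; S4-b>S4

The only thing that matters is how many `a`s have appeared, reduced mod 5. Use one state per residue: S0 for 0, …, S4 for 4. Reading `a` moves to the next residue; anything else stays put. S1 is accepting.
        a   b  
>  S0   S1  S0 
 * S1   S2  S1 
   S2   S3  S2 
   S3   S4  S3 
   S4   S0  S4 
(> = start, * = accepting)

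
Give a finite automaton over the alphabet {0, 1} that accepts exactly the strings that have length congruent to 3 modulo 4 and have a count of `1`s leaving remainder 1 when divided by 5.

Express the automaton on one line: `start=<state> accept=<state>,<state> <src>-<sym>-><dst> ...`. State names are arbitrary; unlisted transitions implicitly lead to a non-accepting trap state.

start=s0 accept=s7 s0-0->s1 s0-1->s2 s1-0->s3 s1-1->s4 s2-0->s4 s2-1->s5 s3-0->s6 s3-1->s7 s4-0->s7 s4-1->s8 s5-0->s8 s5-1->s9 s6-0->s0 s6-1->s10 s7-0->s10 s7-1->s11 s8-0->s11 s8-1->s12 s9-0->s12 s9-1->s13 s10-0->s2 s10-1->s14 s11-0->s14 s11-1->s15 s12-0->s15 s12-1->s16 s13-0->s16 s13-1->s1 s14-0->s5 s14-1->s17 s15-0->s17 s15-1->s18 s16-0->s18 s16-1->s3 s17-0->s9 s17-1->s19 s18-0->s19 s18-1->s6 s19-0->s13 s19-1->s0

Run two small machines in parallel and take their product. The first has 4 states tracking the input length modulo 4; the second has 5 states tracking the count of `1`s modulo 5. A product state is a pair (one from each), accepting exactly when both do.
          0    1  
>  s0     s1   s2 
   s1     s3   s4 
   s2     s4   s5 
   s3     s6   s7 
   s4     s7   s8 
   s5     s8   s9 
   s6     s0  s10 
 * s7    s10  s11 
   s8    s11  s12 
   s9    s12  s13 
   s10    s2  s14 
   s11   s14  s15 
   s12   s15  s16 
   s13   s16   s1 
   s14    s5  s17 
   s15   s17  s18 
   s16   s18   s3 
   s17    s9  s19 
   s18   s19   s6 
   s19   s13   s0 
(> = start, * = accepting)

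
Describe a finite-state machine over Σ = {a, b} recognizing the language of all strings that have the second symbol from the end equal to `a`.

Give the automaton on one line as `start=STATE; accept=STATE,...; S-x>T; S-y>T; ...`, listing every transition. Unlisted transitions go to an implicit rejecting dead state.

start=s0; accept=s3,s4; s0-a>s1; s0-b>s2; s1-a>s3; s1-b>s4; s2-a>s5; s2-b>s6; s3-a>s3; s3-b>s4; s4-a>s5; s4-b>s6; s5-a>s3; s5-b>s4; s6-a>s5; s6-b>s6

Because acceptance depends on a position counted from the end, the machine has to buffer the most recent 2 symbols. Make each state the string of the last up-to-2 symbols read; on input `x` shift the window left and append `x`. Accept when the buffered window has length 2 and begins with `a`.
With 7 states:
        a   b  
>  s0   s1  s2 
   s1   s3  s4 
   s2   s5  s6 
 * s3   s3  s4 
 * s4   s5  s6 
   s5   s3  s4 
   s6   s5  s6 
(> = start, * = accepting)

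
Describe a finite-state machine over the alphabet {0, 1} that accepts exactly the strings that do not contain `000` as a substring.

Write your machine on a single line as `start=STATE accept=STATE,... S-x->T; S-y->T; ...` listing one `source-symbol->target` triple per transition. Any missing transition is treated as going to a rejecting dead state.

start=q0; accept=q0,q1,q2; q0-0->q1; q0-1->q0; q1-0->q2; q1-1->q0; q2-0->q3; q2-1->q0; q3-0->q3; q3-1->q3

Track partial matches of the forbidden pattern `000`. State q3 is a dead state reached once `000` has occurred; every other state accepts. q0 means no part of `000` is currently matched.
A 4-state machine:
        0   1  
>* q0   q1  q0 
 * q1   q2  q0 
 * q2   q3  q0 
   q3   q3  q3 
(> = start, * = accepting)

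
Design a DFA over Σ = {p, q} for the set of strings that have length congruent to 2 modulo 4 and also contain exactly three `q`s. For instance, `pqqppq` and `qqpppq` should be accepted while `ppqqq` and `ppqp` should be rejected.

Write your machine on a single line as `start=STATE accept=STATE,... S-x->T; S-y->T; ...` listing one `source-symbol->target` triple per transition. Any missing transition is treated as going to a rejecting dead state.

Run two small machines in parallel and take their product. One (4 states) tracks the input length modulo 4; the other (5 states) tracks the count of `q`s, saturating at 4. Each combined state is a pair, one component from each; accept when both components accept.
20 states suffice.
          p    q  
>  s0     s1   s2 
   s1     s3   s4 
   s2     s4   s5 
   s3     s6   s7 
   s4     s7   s8 
   s5     s8   s9 
   s6     s0  s10 
   s7    s10  s11 
   s8    s11  s12 
   s9    s12  s13 
   s10    s2  s14 
   s11   s14  s15 
   s12   s15  s16 
   s13   s16  s16 
   s14    s5  s17 
   s15   s17  s18 
   s16   s18  s18 
 * s17    s9  s19 
   s18   s19  s19 
   s19   s13  s13 
(> = start, * = accepting)

start=s0; accept=s17; s0-p->s1; s0-q->s2; s1-p->s3; s1-q->s4; s2-p->s4; s2-q->s5; s3-p->s6; s3-q->s7; s4-p->s7; s4-q->s8; s5-p->s8; s5-q->s9; s6-p->s0; s6-q->s10; s7-p->s10; s7-q->s11; s8-p->s11; s8-q->s12; s9-p->s12; s9-q->s13; s10-p->s2; s10-q->s14; s11-p->s14; s11-q->s15; s12-p->s15; s12-q->s16; s13-p->s16; s13-q->s16; s14-p->s5; s14-q->s17; s15-p->s17; s15-q->s18; s16-p->s18; s16-q->s18; s17-p->s9; s17-q->s19; s18-p->s19; s18-q->s19; s19-p->s13; s19-q->s13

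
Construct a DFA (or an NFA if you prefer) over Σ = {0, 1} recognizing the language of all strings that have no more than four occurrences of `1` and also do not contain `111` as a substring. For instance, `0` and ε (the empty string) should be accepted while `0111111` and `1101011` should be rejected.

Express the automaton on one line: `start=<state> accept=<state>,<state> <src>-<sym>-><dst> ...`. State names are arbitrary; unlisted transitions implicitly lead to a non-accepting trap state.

start=A accept=A,B,C,D,E,F,H,I,J A-0->A A-1->B B-0->C B-1->D C-0->C C-1->E D-0->F D-1->G E-0->F E-1->H F-0->F F-1->I G-0->G G-1->G H-0->I H-1->G I-0->I I-1->J J-0->J J-1->G

Run two small machines in parallel and take their product. One (6 states) tracks the count of `1`s, saturating at 5; the other (4 states) tracks partial matches of the forbidden pattern `111`. Each combined state is a pair, one component from each; accept when both components accept. Minimizing collapses redundant product states.
       0  1 
>* A   A  B 
 * B   C  D 
 * C   C  E 
 * D   F  G 
 * E   F  H 
 * F   F  I 
   G   G  G 
 * H   I  G 
 * I   I  J 
 * J   J  G 
(> = start, * = accepting)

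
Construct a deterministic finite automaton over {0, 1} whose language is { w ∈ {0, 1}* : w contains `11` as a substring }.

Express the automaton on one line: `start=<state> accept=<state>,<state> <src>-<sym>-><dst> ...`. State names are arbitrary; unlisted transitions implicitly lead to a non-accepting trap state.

Track how much of `11` has been matched so far: state s0 is no progress, s2 is the absorbing accept state reached once `11` has occurred. Intermediate states record partial matches; on a mismatch, fall back to the longest reusable overlap.
        0   1  
>  s0   s0  s1 
   s1   s0  s2 
 * s2   s2  s2 
(> = start, * = accepting)

start=s0 accept=s2 s0-0->s0 s0-1->s1 s1-0->s0 s1-1->s2 s2-0->s2 s2-1->s2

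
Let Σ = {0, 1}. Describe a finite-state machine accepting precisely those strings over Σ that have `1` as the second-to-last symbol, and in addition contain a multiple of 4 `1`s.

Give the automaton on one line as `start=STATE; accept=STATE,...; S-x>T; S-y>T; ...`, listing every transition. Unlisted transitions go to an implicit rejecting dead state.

Handle the two conditions separately and then intersect. The first has 7 states tracking the last 2 symbols read; the second has 4 states tracking the count of `1`s modulo 4. A product state is a pair (one from each), accepting exactly when both do. After merging equivalent states the machine shrinks.
With 8 states:
        0   1  
>  S0   S0  S1 
   S1   S1  S2 
   S2   S2  S3 
   S3   S4  S5 
   S4   S4  S6 
 * S5   S7  S1 
   S6   S7  S1 
 * S7   S0  S1 
(> = start, * = accepting)

start=S0; accept=S5,S7; S0-0>S0; S0-1>S1; S1-0>S1; S1-1>S2; S2-0>S2; S2-1>S3; S3-0>S4; S3-1>S5; S4-0>S4; S4-1>S6; S5-0>S7; S5-1>S1; S6-0>S7; S6-1>S1; S7-0>S0; S7-1>S1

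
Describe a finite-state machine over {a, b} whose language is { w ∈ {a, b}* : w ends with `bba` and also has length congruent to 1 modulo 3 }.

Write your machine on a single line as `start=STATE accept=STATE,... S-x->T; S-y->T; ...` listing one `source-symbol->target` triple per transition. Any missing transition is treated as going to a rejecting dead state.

start=q0; accept=q5; q0-a->q1; q0-b->q1; q1-a->q2; q1-b->q3; q2-a->q0; q2-b->q0; q3-a->q0; q3-b->q4; q4-a->q5; q4-b->q1; q5-a->q2; q5-b->q3

Build one automaton per condition and run them in lockstep. One (4 states) tracks how much of the suffix `bba` has currently been matched; the other (3 states) tracks the input length modulo 3. Each combined state is a pair, one component from each; accept when both components accept. Equivalent product states are then merged.
A 6-state machine:
        a   b  
>  q0   q1  q1 
   q1   q2  q3 
   q2   q0  q0 
   q3   q0  q4 
   q4   q5  q1 
 * q5   q2  q3 
(> = start, * = accepting)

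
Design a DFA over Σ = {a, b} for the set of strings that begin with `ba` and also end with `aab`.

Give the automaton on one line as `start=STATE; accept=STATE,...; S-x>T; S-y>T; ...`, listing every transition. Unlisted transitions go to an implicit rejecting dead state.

start=q0; accept=q9; q0-a>q1; q0-b>q2; q1-a>q3; q1-b>q4; q2-a>q5; q2-b>q4; q3-a>q3; q3-b>q6; q4-a>q1; q4-b>q4; q5-a>q7; q5-b>q8; q6-a>q1; q6-b>q4; q7-a>q7; q7-b>q9; q8-a>q5; q8-b>q8; q9-a>q5; q9-b>q8

Build one automaton per condition and run them in lockstep. One (4 states) tracks whether the input so far still matches the prefix `ba`; the other (4 states) tracks how much of the suffix `aab` has currently been matched. Each combined state is a pair, one component from each; accept when both components accept.
A 10-state machine:
        a   b  
>  q0   q1  q2 
   q1   q3  q4 
   q2   q5  q4 
   q3   q3  q6 
   q4   q1  q4 
   q5   q7  q8 
   q6   q1  q4 
   q7   q7  q9 
   q8   q5  q8 
 * q9   q5  q8 
(> = start, * = accepting)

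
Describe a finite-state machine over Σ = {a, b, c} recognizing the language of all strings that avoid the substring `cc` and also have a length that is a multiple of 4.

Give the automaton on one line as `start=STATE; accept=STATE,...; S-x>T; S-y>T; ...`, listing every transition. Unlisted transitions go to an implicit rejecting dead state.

start=q0; accept=q0,q8; q0-a>q1; q0-b>q1; q0-c>q2; q1-a>q3; q1-b>q3; q1-c>q4; q2-a>q3; q2-b>q3; q2-c>q5; q3-a>q6; q3-b>q6; q3-c>q7; q4-a>q6; q4-b>q6; q4-c>q5; q5-a>q5; q5-b>q5; q5-c>q5; q6-a>q0; q6-b>q0; q6-c>q8; q7-a>q0; q7-b>q0; q7-c>q5; q8-a>q1; q8-b>q1; q8-c>q5

Handle the two conditions separately and then intersect. The first has 3 states tracking partial matches of the forbidden pattern `cc`; the second has 4 states tracking the input length modulo 4. A product state is a pair (one from each), accepting exactly when both do. Minimizing collapses redundant product states.
A 9-state machine:
        a   b   c  
>* q0   q1  q1  q2 
   q1   q3  q3  q4 
   q2   q3  q3  q5 
   q3   q6  q6  q7 
   q4   q6  q6  q5 
   q5   q5  q5  q5 
   q6   q0  q0  q8 
   q7   q0  q0  q5 
 * q8   q1  q1  q5 
(> = start, * = accepting)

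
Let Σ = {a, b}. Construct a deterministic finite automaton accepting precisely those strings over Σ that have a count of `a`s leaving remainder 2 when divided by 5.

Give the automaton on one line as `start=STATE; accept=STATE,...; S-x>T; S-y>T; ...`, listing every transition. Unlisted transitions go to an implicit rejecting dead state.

The only thing that matters is how many `a`s have appeared, reduced mod 5. Use one state per residue: S0 for 0, …, S4 for 4. Reading `a` moves to the next residue; anything else stays put. S2 is accepting.
With 5 states:
        a   b  
>  S0   S1  S0 
   S1   S2  S1 
 * S2   S3  S2 
   S3   S4  S3 
   S4   S0  S4 
(> = start, * = accepting)

start=S0; accept=S2; S0-a>S1; S0-b>S0; S1-a>S2; S1-b>S1; S2-a>S3; S2-b>S2; S3-a>S4; S3-b>S3; S4-a>S0; S4-b>S4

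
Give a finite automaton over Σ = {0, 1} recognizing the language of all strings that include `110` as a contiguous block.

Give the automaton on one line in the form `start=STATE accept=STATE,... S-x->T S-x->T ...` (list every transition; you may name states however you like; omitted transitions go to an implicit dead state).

start=q0 accept=q3 q0-0->q0 q0-1->q1 q1-0->q0 q1-1->q2 q2-0->q3 q2-1->q2 q3-0->q3 q3-1->q3

States q0..q2 record the length of the longest prefix of `110` that matches the current input suffix. Reaching q3 means `110` has been seen, and we stay there forever. Accept from q3.
        0   1  
>  q0   q0  q1 
   q1   q0  q2 
   q2   q3  q2 
 * q3   q3  q3 
(> = start, * = accepting)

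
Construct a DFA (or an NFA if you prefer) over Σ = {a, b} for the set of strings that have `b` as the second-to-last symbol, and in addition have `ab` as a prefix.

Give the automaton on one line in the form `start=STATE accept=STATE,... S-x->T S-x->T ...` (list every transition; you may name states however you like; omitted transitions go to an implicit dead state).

Handle the two conditions separately and then intersect. The first has 7 states tracking the last 2 symbols read; the second has 4 states tracking whether the input so far still matches the prefix `ab`. A product state is a pair (one from each), accepting exactly when both do. After merging equivalent states the machine shrinks.
7 states suffice.
        a   b  
>  q0   q1  q2 
   q1   q2  q3 
   q2   q2  q2 
   q3   q4  q5 
 * q4   q6  q3 
 * q5   q4  q5 
   q6   q6  q3 
(> = start, * = accepting)

start=q0 accept=q4,q5 q0-a->q1 q0-b->q2 q1-a->q2 q1-b->q3 q2-a->q2 q2-b->q2 q3-a->q4 q3-b->q5 q4-a->q6 q4-b->q3 q5-a->q4 q5-b->q5 q6-a->q6 q6-b->q3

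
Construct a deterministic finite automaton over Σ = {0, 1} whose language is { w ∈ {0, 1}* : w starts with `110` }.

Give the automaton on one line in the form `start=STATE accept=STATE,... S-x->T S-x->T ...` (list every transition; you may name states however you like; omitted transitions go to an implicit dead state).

Check the first 3 symbols one by one: S0 through S2 record how many have matched `110` so far; any wrong symbol goes to the dead state S4. After all 3 match we enter the accepting sink S3.
        0   1  
>  S0   S4  S1 
   S1   S4  S2 
   S2   S3  S4 
 * S3   S3  S3 
   S4   S4  S4 
(> = start, * = accepting)

start=S0 accept=S3 S0-0->S4 S0-1->S1 S1-0->S4 S1-1->S2 S2-0->S3 S2-1->S4 S3-0->S3 S3-1->S3 S4-0->S4 S4-1->S4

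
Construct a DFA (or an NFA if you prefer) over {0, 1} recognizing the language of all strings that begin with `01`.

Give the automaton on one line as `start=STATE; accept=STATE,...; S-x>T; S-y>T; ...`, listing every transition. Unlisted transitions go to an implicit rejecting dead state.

start=q0; accept=q2; q0-0>q1; q0-1>q3; q1-0>q3; q1-1>q2; q2-0>q2; q2-1>q2; q3-0>q3; q3-1>q3

Walk along `01` while the input agrees: from q0 take `0` to q1, and so on. Any deviation drops to the rejecting sink q3. Once q2 is reached the prefix is confirmed and every continuation is accepted.
4 states suffice.
        0   1  
>  q0   q1  q3 
   q1   q3  q2 
 * q2   q2  q2 
   q3   q3  q3 
(> = start, * = accepting)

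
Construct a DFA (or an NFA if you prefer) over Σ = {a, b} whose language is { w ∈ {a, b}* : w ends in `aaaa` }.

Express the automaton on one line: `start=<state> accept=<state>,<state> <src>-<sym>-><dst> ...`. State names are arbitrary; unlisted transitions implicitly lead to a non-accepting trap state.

Remember how much of `aaaa` the current input suffix matches. State q0 means no match yet; q1 means the last symbol is `a`; q2 means the last 2 symbols are `aa`; q3 means the last 3 symbols are `aaa`; q4 means the last 4 symbols are `aaaa`. Only q4 accepts. On a mismatch, fall back to the longest proper suffix that is still a prefix of `aaaa`.
A 5-state machine:
        a   b  
>  q0   q1  q0 
   q1   q2  q0 
   q2   q3  q0 
   q3   q4  q0 
 * q4   q4  q0 
(> = start, * = accepting)

start=q0 accept=q4 q0-a->q1 q0-b->q0 q1-a->q2 q1-b->q0 q2-a->q3 q2-b->q0 q3-a->q4 q3-b->q0 q4-a->q4 q4-b->q0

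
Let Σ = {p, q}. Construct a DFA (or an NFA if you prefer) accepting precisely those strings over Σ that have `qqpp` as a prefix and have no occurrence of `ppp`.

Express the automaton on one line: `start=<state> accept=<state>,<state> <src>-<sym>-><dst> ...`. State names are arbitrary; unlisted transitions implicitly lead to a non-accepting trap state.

start=s0 accept=s5,s6,s7 s0-p->s1 s0-q->s2 s1-p->s1 s1-q->s1 s2-p->s1 s2-q->s3 s3-p->s4 s3-q->s1 s4-p->s5 s4-q->s1 s5-p->s1 s5-q->s6 s6-p->s7 s6-q->s6 s7-p->s5 s7-q->s6

Run two small machines in parallel and take their product. The first has 6 states tracking whether the input so far still matches the prefix `qqpp`; the second has 4 states tracking partial matches of the forbidden pattern `ppp`. A product state is a pair (one from each), accepting exactly when both do. After merging equivalent states the machine shrinks.
8 states suffice.
        p   q  
>  s0   s1  s2 
   s1   s1  s1 
   s2   s1  s3 
   s3   s4  s1 
   s4   s5  s1 
 * s5   s1  s6 
 * s6   s7  s6 
 * s7   s5  s6 
(> = start, * = accepting)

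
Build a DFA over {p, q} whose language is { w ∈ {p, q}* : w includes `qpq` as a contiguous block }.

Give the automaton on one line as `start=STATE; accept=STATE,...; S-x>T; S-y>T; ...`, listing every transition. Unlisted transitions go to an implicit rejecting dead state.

States S0..S2 record the length of the longest prefix of `qpq` that matches the current input suffix. Reaching S3 means `qpq` has been seen, and we stay there forever. Accept from S3.
        p   q  
>  S0   S0  S1 
   S1   S2  S1 
   S2   S0  S3 
 * S3   S3  S3 
(> = start, * = accepting)

start=S0; accept=S3; S0-p>S0; S0-q>S1; S1-p>S2; S1-q>S1; S2-p>S0; S2-q>S3; S3-p>S3; S3-q>S3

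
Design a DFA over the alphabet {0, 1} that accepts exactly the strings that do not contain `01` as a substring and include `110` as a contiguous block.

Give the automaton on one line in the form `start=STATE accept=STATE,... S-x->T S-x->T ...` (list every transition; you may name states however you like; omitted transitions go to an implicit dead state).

start=q0 accept=q4 q0-0->q1 q0-1->q2 q1-0->q1 q1-1->q1 q2-0->q1 q2-1->q3 q3-0->q4 q3-1->q3 q4-0->q4 q4-1->q1

Run two small machines in parallel and take their product. The first has 3 states tracking partial matches of the forbidden pattern `01`; the second has 4 states tracking whether and how much of `110` has been seen. A product state is a pair (one from each), accepting exactly when both do. Minimizing collapses redundant product states.
        0   1  
>  q0   q1  q2 
   q1   q1  q1 
   q2   q1  q3 
   q3   q4  q3 
 * q4   q4  q1 
(> = start, * = accepting)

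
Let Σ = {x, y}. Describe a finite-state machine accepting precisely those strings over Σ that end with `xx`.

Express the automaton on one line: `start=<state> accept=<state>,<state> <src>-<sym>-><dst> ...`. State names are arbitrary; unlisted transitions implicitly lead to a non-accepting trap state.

start=q0 accept=q2 q0-x->q1 q0-y->q0 q1-x->q2 q1-y->q0 q2-x->q2 q2-y->q0

Remember how much of `xx` the current input suffix matches. State q0 means no match yet; q1 means the last symbol is `x`; q2 means the last 2 symbols are `xx`. Only q2 accepts. On a mismatch, fall back to the longest proper suffix that is still a prefix of `xx`.
3 states suffice.
        x   y  
>  q0   q1  q0 
   q1   q2  q0 
 * q2   q2  q0 
(> = start, * = accepting)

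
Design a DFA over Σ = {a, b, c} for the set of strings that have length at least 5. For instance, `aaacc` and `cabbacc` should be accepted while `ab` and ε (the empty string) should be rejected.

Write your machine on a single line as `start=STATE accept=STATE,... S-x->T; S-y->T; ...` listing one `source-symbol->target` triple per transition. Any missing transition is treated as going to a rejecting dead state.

start=q0; accept=q5,q6; q0-a->q1; q0-b->q1; q0-c->q1; q1-a->q2; q1-b->q2; q1-c->q2; q2-a->q3; q2-b->q3; q2-c->q3; q3-a->q4; q3-b->q4; q3-c->q4; q4-a->q5; q4-b->q5; q4-c->q5; q5-a->q6; q5-b->q6; q5-c->q6; q6-a->q6; q6-b->q6; q6-c->q6

Count input length up to 6: every symbol moves from q0 toward q6, which means 'more than 5' and absorbs. Accept from {q5, q6}.
        a   b   c  
>  q0   q1  q1  q1 
   q1   q2  q2  q2 
   q2   q3  q3  q3 
   q3   q4  q4  q4 
   q4   q5  q5  q5 
 * q5   q6  q6  q6 
 * q6   q6  q6  q6 
(> = start, * = accepting)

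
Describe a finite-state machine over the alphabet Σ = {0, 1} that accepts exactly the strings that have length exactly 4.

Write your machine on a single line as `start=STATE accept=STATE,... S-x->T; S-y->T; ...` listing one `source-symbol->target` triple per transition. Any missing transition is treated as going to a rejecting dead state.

We only need to distinguish lengths 0, 1, …, 4, and '>4'. Chain S0 → S1 → S2 → S3 → S4 → S5 on every symbol, with S5 looping. Accepting states: {S4}.
6 states suffice.
        0   1  
>  S0   S1  S1 
   S1   S2  S2 
   S2   S3  S3 
   S3   S4  S4 
 * S4   S5  S5 
   S5   S5  S5 
(> = start, * = accepting)

start=S0; accept=S4; S0-0->S1; S0-1->S1; S1-0->S2; S1-1->S2; S2-0->S3; S2-1->S3; S3-0->S4; S3-1->S4; S4-0->S5; S4-1->S5; S5-0->S5; S5-1->S5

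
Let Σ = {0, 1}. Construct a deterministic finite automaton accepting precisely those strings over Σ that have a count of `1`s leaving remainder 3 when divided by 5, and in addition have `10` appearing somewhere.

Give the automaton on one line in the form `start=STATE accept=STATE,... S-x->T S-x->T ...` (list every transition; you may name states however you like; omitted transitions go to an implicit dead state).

start=A accept=G A-0->A A-1->B B-0->C B-1->D C-0->C C-1->E D-0->E D-1->F E-0->E E-1->G F-0->G F-1->H G-0->G G-1->I H-0->I H-1->J I-0->I I-1->K J-0->K J-1->B K-0->K K-1->C

Build one automaton per condition and run them in lockstep. One (5 states) tracks the count of `1`s modulo 5; the other (3 states) tracks whether and how much of `10` has been seen. Each combined state is a pair, one component from each; accept when both components accept.
With 11 states:
       0  1 
>  A   A  B 
   B   C  D 
   C   C  E 
   D   E  F 
   E   E  G 
   F   G  H 
 * G   G  I 
   H   I  J 
   I   I  K 
   J   K  B 
   K   K  C 
(> = start, * = accepting)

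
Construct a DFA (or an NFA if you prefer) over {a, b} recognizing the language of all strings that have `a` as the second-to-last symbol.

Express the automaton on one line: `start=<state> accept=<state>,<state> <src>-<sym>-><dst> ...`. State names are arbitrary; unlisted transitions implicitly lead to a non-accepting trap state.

A DFA must remember the last 2 symbols (since which symbol is second-to-last isn't known until the input ends). Use one state per possible window of the last ≤2 symbols; accept from those whose window starts with `a`.
A 7-state machine:
        a   b  
>  s0   s1  s2 
   s1   s3  s4 
   s2   s5  s6 
 * s3   s3  s4 
 * s4   s5  s6 
   s5   s3  s4 
   s6   s5  s6 
(> = start, * = accepting)

start=s0 accept=s3,s4 s0-a->s1 s0-b->s2 s1-a->s3 s1-b->s4 s2-a->s5 s2-b->s6 s3-a->s3 s3-b->s4 s4-a->s5 s4-b->s6 s5-a->s3 s5-b->s4 s6-a->s5 s6-b->s6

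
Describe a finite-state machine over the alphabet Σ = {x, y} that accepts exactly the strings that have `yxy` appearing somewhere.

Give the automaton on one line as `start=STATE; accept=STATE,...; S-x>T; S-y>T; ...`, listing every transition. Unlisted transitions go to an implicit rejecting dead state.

States A..C record the length of the longest prefix of `yxy` that matches the current input suffix. Reaching D means `yxy` has been seen, and we stay there forever. Accept from D.
A 4-state machine:
       x  y 
>  A   A  B 
   B   C  B 
   C   A  D 
 * D   D  D 
(> = start, * = accepting)

start=A; accept=D; A-x>A; A-y>B; B-x>C; B-y>B; C-x>A; C-y>D; D-x>D; D-y>D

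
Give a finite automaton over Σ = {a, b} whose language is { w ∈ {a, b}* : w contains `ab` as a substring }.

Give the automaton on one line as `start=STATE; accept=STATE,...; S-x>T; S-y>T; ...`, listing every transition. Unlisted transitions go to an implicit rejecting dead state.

States q0..q1 record the length of the longest prefix of `ab` that matches the current input suffix. Reaching q2 means `ab` has been seen, and we stay there forever. Accept from q2.
3 states suffice.
        a   b  
>  q0   q1  q0 
   q1   q1  q2 
 * q2   q2  q2 
(> = start, * = accepting)

start=q0; accept=q2; q0-a>q1; q0-b>q0; q1-a>q1; q1-b>q2; q2-a>q2; q2-b>q2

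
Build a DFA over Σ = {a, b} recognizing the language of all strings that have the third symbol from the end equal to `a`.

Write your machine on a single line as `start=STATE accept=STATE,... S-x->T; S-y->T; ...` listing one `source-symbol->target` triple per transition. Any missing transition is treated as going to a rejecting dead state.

start=s0; accept=s7,s8,s9,s10; s0-a->s1; s0-b->s2; s1-a->s3; s1-b->s4; s2-a->s5; s2-b->s6; s3-a->s7; s3-b->s8; s4-a->s9; s4-b->s10; s5-a->s11; s5-b->s12; s6-a->s13; s6-b->s14; s7-a->s7; s7-b->s8; s8-a->s9; s8-b->s10; s9-a->s11; s9-b->s12; s10-a->s13; s10-b->s14; s11-a->s7; s11-b->s8; s12-a->s9; s12-b->s10; s13-a->s11; s13-b->s12; s14-a->s13; s14-b->s14

A DFA must remember the last 3 symbols (since which symbol is third-to-last isn't known until the input ends). Use one state per possible window of the last ≤3 symbols; accept from those whose window starts with `a`.
A 15-state machine:
          a    b  
>  s0     s1   s2 
   s1     s3   s4 
   s2     s5   s6 
   s3     s7   s8 
   s4     s9  s10 
   s5    s11  s12 
   s6    s13  s14 
 * s7     s7   s8 
 * s8     s9  s10 
 * s9    s11  s12 
 * s10   s13  s14 
   s11    s7   s8 
   s12    s9  s10 
   s13   s11  s12 
   s14   s13  s14 
(> = start, * = accepting)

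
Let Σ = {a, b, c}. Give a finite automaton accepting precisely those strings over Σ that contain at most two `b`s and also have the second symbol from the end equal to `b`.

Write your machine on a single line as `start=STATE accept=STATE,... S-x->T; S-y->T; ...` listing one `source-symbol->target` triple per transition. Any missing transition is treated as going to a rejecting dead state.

start=q0; accept=q2,q3,q6; q0-a->q0; q0-b->q1; q0-c->q0; q1-a->q2; q1-b->q3; q1-c->q2; q2-a->q4; q2-b->q5; q2-c->q4; q3-a->q6; q3-b->q7; q3-c->q6; q4-a->q4; q4-b->q5; q4-c->q4; q5-a->q6; q5-b->q7; q5-c->q6; q6-a->q7; q6-b->q7; q6-c->q7; q7-a->q7; q7-b->q7; q7-c->q7

Handle the two conditions separately and then intersect. One (4 states) tracks the count of `b`s, saturating at 3; the other (13 states) tracks the last 2 symbols read. Each combined state is a pair, one component from each; accept when both components accept. Minimizing collapses redundant product states.
8 states suffice.
        a   b   c  
>  q0   q0  q1  q0 
   q1   q2  q3  q2 
 * q2   q4  q5  q4 
 * q3   q6  q7  q6 
   q4   q4  q5  q4 
   q5   q6  q7  q6 
 * q6   q7  q7  q7 
   q7   q7  q7  q7 
(> = start, * = accepting)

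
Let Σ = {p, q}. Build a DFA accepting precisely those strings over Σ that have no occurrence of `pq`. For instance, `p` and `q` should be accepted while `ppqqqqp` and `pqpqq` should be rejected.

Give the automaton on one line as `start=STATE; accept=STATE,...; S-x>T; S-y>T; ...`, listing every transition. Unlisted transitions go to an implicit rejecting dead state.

start=S0; accept=S0,S1; S0-p>S1; S0-q>S0; S1-p>S1; S1-q>S2; S2-p>S2; S2-q>S2

Track partial matches of the forbidden pattern `pq`. State S2 is a dead state reached once `pq` has occurred; every other state accepts. S0 means no part of `pq` is currently matched.
        p   q  
>* S0   S1  S0 
 * S1   S1  S2 
   S2   S2  S2 
(> = start, * = accepting)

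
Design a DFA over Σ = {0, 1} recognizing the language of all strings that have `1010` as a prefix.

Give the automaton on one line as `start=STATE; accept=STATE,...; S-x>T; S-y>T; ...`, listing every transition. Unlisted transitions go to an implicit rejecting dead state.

Walk along `1010` while the input agrees: from q0 take `1` to q1, and so on. Any deviation drops to the rejecting sink q5. Once q4 is reached the prefix is confirmed and every continuation is accepted.
6 states suffice.
        0   1  
>  q0   q5  q1 
   q1   q2  q5 
   q2   q5  q3 
   q3   q4  q5 
 * q4   q4  q4 
   q5   q5  q5 
(> = start, * = accepting)

start=q0; accept=q4; q0-0>q5; q0-1>q1; q1-0>q2; q1-1>q5; q2-0>q5; q2-1>q3; q3-0>q4; q3-1>q5; q4-0>q4; q4-1>q4; q5-0>q5; q5-1>q5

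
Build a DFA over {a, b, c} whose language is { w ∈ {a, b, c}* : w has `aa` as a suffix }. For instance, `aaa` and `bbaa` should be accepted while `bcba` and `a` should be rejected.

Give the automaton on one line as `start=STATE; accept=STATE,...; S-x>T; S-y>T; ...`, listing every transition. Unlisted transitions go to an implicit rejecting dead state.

start=s0; accept=s2; s0-a>s1; s0-b>s0; s0-c>s0; s1-a>s2; s1-b>s0; s1-c>s0; s2-a>s2; s2-b>s0; s2-c>s0

Let each state record the length of the longest suffix of the input read so far that is also a prefix of `aa`. s1 means the last symbol is `a`; s2 means the last 2 symbols are `aa`. Accept only at s2, where the string currently ends in `aa`.
3 states suffice.
        a   b   c  
>  s0   s1  s0  s0 
   s1   s2  s0  s0 
 * s2   s2  s0  s0 
(> = start, * = accepting)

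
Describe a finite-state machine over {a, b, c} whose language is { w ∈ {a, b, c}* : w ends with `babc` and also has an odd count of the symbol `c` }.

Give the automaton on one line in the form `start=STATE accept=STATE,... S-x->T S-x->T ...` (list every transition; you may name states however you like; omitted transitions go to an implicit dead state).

Handle the two conditions separately and then intersect. One (5 states) tracks how much of the suffix `babc` has currently been matched; the other (2 states) tracks the count of `c`s modulo 2. Each combined state is a pair, one component from each; accept when both components accept.
        a   b   c  
>  S0   S0  S1  S2 
   S1   S3  S1  S2 
   S2   S2  S4  S0 
   S3   S0  S5  S2 
   S4   S6  S4  S0 
   S5   S3  S1  S7 
   S6   S2  S8  S0 
 * S7   S2  S4  S0 
   S8   S6  S4  S9 
   S9   S0  S1  S2 
(> = start, * = accepting)

start=S0 accept=S7 S0-a->S0 S0-b->S1 S0-c->S2 S1-a->S3 S1-b->S1 S1-c->S2 S2-a->S2 S2-b->S4 S2-c->S0 S3-a->S0 S3-b->S5 S3-c->S2 S4-a->S6 S4-b->S4 S4-c->S0 S5-a->S3 S5-b->S1 S5-c->S7 S6-a->S2 S6-b->S8 S6-c->S0 S7-a->S2 S7-b->S4 S7-c->S0 S8-a->S6 S8-b->S4 S8-c->S9 S9-a->S0 S9-b->S1 S9-c->S2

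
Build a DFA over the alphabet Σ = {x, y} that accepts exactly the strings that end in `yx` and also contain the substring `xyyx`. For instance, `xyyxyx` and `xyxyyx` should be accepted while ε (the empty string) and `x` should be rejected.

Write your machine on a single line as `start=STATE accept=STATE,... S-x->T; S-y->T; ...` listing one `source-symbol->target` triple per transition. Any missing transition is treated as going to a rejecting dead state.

start=s0; accept=s4; s0-x->s1; s0-y->s0; s1-x->s1; s1-y->s2; s2-x->s1; s2-y->s3; s3-x->s4; s3-y->s0; s4-x->s5; s4-y->s6; s5-x->s5; s5-y->s6; s6-x->s4; s6-y->s6

Run two small machines in parallel and take their product. One (3 states) tracks how much of the suffix `yx` has currently been matched; the other (5 states) tracks whether and how much of `xyyx` has been seen. Each combined state is a pair, one component from each; accept when both components accept. After merging equivalent states the machine shrinks.
        x   y  
>  s0   s1  s0 
   s1   s1  s2 
   s2   s1  s3 
   s3   s4  s0 
 * s4   s5  s6 
   s5   s5  s6 
   s6   s4  s6 
(> = start, * = accepting)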